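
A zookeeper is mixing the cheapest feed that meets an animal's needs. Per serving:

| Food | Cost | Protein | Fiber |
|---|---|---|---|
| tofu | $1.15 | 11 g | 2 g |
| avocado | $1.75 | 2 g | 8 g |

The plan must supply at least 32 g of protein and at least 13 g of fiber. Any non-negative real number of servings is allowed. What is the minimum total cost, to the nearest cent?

An LP optimum is at a vertex; with two nutrient constraints at most two foods are used. Check each candidate.
tofu only: max(32/11, 13/2) = 6.5 servings → $7.47.
avocado only: max(32/2, 13/8) = 16 servings → $28.00.
tofu + avocado with both tight: 2.738 servings and 0.9405 servings → $4.79.
Cheapest feasible corner: $4.79.

$4.79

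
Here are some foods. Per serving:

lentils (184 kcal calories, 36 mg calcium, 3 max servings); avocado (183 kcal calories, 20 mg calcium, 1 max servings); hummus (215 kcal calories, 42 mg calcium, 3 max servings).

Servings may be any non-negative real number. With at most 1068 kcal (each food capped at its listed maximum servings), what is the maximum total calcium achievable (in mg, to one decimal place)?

208.8 mg

Calcium per kcal: lentils 0.1957, hummus 0.1953, avocado 0.1093.
Take 3 servings of lentils: uses 552 kcal, +108.0 mg calcium (running total 108.0 mg).
Take 2.4 servings of hummus: uses 516 kcal, +100.8 mg calcium (running total 208.8 mg).
Greedy by best ratio exhausts the calories allowance optimally: 208.8 mg.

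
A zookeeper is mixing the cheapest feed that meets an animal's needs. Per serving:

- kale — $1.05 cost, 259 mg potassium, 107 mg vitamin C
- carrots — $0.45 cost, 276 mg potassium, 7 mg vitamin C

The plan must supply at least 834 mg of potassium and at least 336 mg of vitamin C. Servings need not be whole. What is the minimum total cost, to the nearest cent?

Minimising a linear cost over {potassium ≥ 834, vitamin C ≥ 336, servings ≥ 0} — the optimum is at a vertex, using one or two foods.
kale only: max(834/259, 336/107) = 3.22 servings → $3.38.
carrots only: max(834/276, 336/7) = 48 servings → $21.60.
kale + carrots with both tight: 3.135 servings and 0.07987 servings → $3.33.
The minimum over all feasible corners is $3.33.

$3.33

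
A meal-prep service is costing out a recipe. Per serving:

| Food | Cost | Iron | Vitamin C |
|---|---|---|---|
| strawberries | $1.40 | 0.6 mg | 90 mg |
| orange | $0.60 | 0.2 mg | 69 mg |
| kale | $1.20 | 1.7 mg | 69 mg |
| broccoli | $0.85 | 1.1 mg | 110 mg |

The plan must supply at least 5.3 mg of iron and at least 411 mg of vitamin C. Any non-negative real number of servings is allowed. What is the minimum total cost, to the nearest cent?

$3.96

strawberries only: max(5.3/0.6, 411/90) = 8.833 servings → $12.37.
orange only: max(5.3/0.2, 411/69) = 26.5 servings → $15.90.
kale only: max(5.3/1.7, 411/69) = 5.957 servings → $7.15.
broccoli only: max(5.3/1.1, 411/110) = 4.818 servings → $4.10.
strawberries + orange: intersection lies outside the first quadrant.
strawberries + kale with both tight: 2.984 servings and 2.065 servings → $6.65.
strawberries + broccoli with both targets exact would need a negative amount; discard.
orange + kale with both tight: 3.217 servings and 2.739 servings → $5.22.
orange + broccoli with both targets exact would need a negative amount; discard.
kale + broccoli with both tight: 1.178 servings and 2.997 servings → $3.96.
So the least-cost plan costs $3.96.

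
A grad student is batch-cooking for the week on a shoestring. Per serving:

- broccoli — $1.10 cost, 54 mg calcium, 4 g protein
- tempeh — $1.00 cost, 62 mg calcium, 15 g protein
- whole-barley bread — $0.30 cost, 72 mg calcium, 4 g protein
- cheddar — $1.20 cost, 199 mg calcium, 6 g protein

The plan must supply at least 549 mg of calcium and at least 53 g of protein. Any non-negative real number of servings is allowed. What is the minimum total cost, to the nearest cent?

Two binding constraints pin down two serving amounts, so the optimal mix uses at most two foods. The candidates are each food alone (scaled to the tighter of calcium/protein) and each pair with both constraints tight.
broccoli only: max(549/54, 53/4) = 13.25 servings → $14.57.
tempeh only: max(549/62, 53/15) = 8.855 servings → $8.85.
whole-barley bread only: max(549/72, 53/4) = 13.25 servings → $3.98.
cheddar only: max(549/199, 53/6) = 8.833 servings → $10.60.
broccoli + tempeh with both tight: 8.806 servings and 1.185 servings → $10.87.
broccoli + whole-barley bread: the both-tight solution has a negative serving — not a feasible corner.
broccoli + cheddar: the both-tight solution has a negative serving — not a feasible corner.
tempeh + whole-barley bread with both tight: 1.947 servings and 5.948 servings → $3.73.
tempeh + cheddar with both tight: 2.776 servings and 1.894 servings → $5.05.
whole-barley bread + cheddar: intersection lies outside the first quadrant.
Cheapest feasible corner: $3.73.

$3.73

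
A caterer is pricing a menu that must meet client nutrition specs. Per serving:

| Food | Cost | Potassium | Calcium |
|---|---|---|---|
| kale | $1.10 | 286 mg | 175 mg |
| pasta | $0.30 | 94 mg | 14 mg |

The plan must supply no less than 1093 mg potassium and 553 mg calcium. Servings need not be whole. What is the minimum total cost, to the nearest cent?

A basic optimal solution has at most two foods positive. Try each food alone and each pair with both targets met exactly.
kale only: max(1093/286, 553/175) = 3.822 servings → $4.20.
pasta only: max(1093/94, 553/14) = 39.5 servings → $11.85.
kale + pasta with both tight: 2.947 servings and 2.661 servings → $4.04.
So the least-cost plan costs $4.04.

$4.04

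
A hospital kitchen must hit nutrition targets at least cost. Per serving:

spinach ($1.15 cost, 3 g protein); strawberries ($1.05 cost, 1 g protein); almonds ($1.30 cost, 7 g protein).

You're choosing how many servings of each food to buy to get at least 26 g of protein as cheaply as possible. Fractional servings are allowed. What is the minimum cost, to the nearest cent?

Cost per g of protein: almonds $0.1857, spinach $0.3833, strawberries $1.0500.
With no serving limits, use only almonds: 26 g / 7 g = 3.714 servings × $1.30 = $4.83.

$4.83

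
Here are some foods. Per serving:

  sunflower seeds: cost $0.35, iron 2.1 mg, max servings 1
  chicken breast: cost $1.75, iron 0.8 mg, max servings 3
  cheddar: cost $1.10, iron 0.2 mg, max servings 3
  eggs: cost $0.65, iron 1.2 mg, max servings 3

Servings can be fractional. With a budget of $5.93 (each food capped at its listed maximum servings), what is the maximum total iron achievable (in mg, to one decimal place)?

7.4 mg

Iron per dollar: sunflower seeds 6, eggs 1.846, chicken breast 0.4571, cheddar 0.1818.
Take 1 serving of sunflower seeds: spends $0.35, +2.1 mg iron (running total 2.1 mg).
Take 3 servings of eggs: spends $1.95, +3.6 mg iron (running total 5.7 mg).
Take 2.074 servings of chicken breast: spends $3.63, +1.7 mg iron (running total 7.4 mg).
Filling greedily by iron-per-dollar is optimal for one linear limit, giving 7.4 mg.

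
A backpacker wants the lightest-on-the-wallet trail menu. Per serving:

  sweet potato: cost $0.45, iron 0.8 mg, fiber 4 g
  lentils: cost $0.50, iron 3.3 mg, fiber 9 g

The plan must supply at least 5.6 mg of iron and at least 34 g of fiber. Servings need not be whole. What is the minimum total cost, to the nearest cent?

At the optimum either one food covers both requirements or two foods hit both targets exactly; no other combination can be cheaper.
sweet potato only: max(5.6/0.8, 34/4) = 8.5 servings → $3.83.
lentils only: max(5.6/3.3, 34/9) = 3.778 servings → $1.89.
sweet potato + lentils: intersection lies outside the first quadrant.
So the least-cost plan costs $1.89.

$1.89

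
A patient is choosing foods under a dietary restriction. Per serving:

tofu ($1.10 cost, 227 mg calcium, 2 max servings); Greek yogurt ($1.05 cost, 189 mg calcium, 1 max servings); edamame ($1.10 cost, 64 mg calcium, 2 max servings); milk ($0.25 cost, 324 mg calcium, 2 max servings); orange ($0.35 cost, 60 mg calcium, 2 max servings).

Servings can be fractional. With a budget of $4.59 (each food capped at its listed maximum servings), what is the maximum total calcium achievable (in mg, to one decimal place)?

Calcium per dollar: milk 1296, tofu 206.4, Greek yogurt 180, orange 171.4, edamame 58.18.
Take 2 servings of milk: spends $0.50, +648.0 mg calcium (running total 648.0 mg).
Take 2 servings of tofu: spends $2.20, +454.0 mg calcium (running total 1102.0 mg).
Take 1 serving of Greek yogurt: spends $1.05, +189.0 mg calcium (running total 1291.0 mg).
Take 2 servings of orange: spends $0.70, +120.0 mg calcium (running total 1411.0 mg).
Take 0.1273 servings of edamame: spends $0.14, +8.1 mg calcium (running total 1419.1 mg).
Greedy by best ratio exhausts the cost allowance optimally: 1419.1 mg.

1419.1 mg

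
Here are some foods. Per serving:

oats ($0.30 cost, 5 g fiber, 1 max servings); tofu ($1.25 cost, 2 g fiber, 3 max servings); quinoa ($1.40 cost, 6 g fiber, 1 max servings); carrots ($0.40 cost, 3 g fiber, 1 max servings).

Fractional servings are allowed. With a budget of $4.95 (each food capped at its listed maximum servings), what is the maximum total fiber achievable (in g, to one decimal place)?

Fiber per dollar: oats 16.67, carrots 7.5, quinoa 4.286, tofu 1.6.
Take 1 serving of oats: spends $0.30, +5.0 g fiber (running total 5.0 g).
Take 1 serving of carrots: spends $0.40, +3.0 g fiber (running total 8.0 g).
Take 1 serving of quinoa: spends $1.40, +6.0 g fiber (running total 14.0 g).
Take 2.28 servings of tofu: spends $2.85, +4.6 g fiber (running total 18.6 g).
Filling greedily by fiber-per-dollar is optimal for one linear limit, giving 18.6 g.

18.6 g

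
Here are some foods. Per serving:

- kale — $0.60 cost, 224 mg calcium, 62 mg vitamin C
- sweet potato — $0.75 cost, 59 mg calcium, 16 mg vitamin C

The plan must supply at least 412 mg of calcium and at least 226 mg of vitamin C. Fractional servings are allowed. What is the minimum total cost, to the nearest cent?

Minimising a linear cost over {calcium ≥ 412, vitamin C ≥ 226, servings ≥ 0} — the optimum is at a vertex, using one or two foods.
kale only: max(412/224, 226/62) = 3.645 servings → $2.19.
sweet potato only: max(412/59, 226/16) = 14.12 servings → $10.59.
kale + sweet potato: the both-tight solution has a negative serving — not a feasible corner.
So the least-cost plan costs $2.19.

$2.19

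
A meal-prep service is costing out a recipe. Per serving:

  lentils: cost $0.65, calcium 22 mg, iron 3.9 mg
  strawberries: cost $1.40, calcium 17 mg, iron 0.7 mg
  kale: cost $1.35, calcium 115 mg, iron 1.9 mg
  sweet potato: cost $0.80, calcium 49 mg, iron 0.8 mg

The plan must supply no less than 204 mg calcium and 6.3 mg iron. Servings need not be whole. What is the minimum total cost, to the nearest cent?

$2.72

lentils only: max(204/22, 6.3/3.9) = 9.273 servings → $6.03.
strawberries only: max(204/17, 6.3/0.7) = 12 servings → $16.80.
kale only: max(204/115, 6.3/1.9) = 3.316 servings → $4.48.
sweet potato only: max(204/49, 6.3/0.8) = 7.875 servings → $6.30.
lentils + strawberries: intersection lies outside the first quadrant.
lentils + kale with both tight: 0.8284 servings and 1.615 servings → $2.72.
lentils + sweet potato with both tight: 0.8386 servings and 3.787 servings → $3.57.
strawberries + kale with both tight: 6.99 servings and 0.7407 servings → $10.79.
strawberries + sweet potato with both tight: 7.029 servings and 1.725 servings → $11.22.
kale + sweet potato: the both-tight solution has a negative serving — not a feasible corner.
Cheapest feasible corner: $2.72.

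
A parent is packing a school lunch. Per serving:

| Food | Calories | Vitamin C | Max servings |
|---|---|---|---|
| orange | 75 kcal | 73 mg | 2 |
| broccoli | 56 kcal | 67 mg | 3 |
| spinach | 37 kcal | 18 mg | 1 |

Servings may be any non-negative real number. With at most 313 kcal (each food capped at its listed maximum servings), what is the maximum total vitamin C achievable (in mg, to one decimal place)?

342.1 mg

Vitamin C per kcal: broccoli 1.196, orange 0.9733, spinach 0.4865.
Take 3 servings of broccoli: uses 168 kcal, +201.0 mg vitamin C (running total 201.0 mg).
Take 1.933 servings of orange: uses 145 kcal, +141.1 mg vitamin C (running total 342.1 mg).
Greedy by best ratio exhausts the calories allowance optimally: 342.1 mg.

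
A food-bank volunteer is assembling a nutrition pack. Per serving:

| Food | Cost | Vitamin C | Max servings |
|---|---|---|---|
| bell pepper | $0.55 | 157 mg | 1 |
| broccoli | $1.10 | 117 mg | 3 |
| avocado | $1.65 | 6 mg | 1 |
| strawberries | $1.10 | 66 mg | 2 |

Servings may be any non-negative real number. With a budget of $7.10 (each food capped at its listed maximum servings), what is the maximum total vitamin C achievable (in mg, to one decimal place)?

643.8 mg

Vitamin C per dollar: bell pepper 285.5, broccoli 106.4, strawberries 60, avocado 3.636.
Take 1 serving of bell pepper: spends $0.55, +157.0 mg vitamin C (running total 157.0 mg).
Take 3 servings of broccoli: spends $3.30, +351.0 mg vitamin C (running total 508.0 mg).
Take 2 servings of strawberries: spends $2.20, +132.0 mg vitamin C (running total 640.0 mg).
Take 0.6364 servings of avocado: spends $1.05, +3.8 mg vitamin C (running total 643.8 mg).
Greedy by best ratio exhausts the cost allowance optimally: 643.8 mg.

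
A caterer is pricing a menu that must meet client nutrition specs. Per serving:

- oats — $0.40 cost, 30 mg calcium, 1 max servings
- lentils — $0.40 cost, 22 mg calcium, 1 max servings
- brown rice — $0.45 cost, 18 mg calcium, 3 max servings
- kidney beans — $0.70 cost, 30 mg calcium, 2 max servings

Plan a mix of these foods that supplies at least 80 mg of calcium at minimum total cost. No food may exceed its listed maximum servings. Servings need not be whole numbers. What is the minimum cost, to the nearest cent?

Cost per mg of calcium: oats $0.0133, lentils $0.0182, kidney beans $0.0233, brown rice $0.0250.
Take 1 serving of oats: +30.0 mg calcium for $0.40 (total $0.40, still need 50.0 mg).
Take 1 serving of lentils: +22.0 mg calcium for $0.40 (total $0.80, still need 28.0 mg).
Take 0.9333 servings of kidney beans: +28.0 mg calcium for $0.65 (total $1.45, still need 0.0 mg).
Greedy by cheapest-per-mg is optimal for a single linear constraint, so the minimum cost is $1.45.

$1.45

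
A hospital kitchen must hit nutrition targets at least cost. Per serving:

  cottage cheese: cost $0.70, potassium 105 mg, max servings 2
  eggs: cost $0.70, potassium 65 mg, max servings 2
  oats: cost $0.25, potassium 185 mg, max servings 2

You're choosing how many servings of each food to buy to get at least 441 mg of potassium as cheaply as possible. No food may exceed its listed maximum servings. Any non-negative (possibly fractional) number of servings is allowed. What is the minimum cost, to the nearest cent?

Cost per mg of potassium: oats $0.0014, cottage cheese $0.0067, eggs $0.0108.
Take 2 servings of oats: +370.0 mg potassium for $0.50 (total $0.50, still need 71.0 mg).
Take 0.6762 servings of cottage cheese: +71.0 mg potassium for $0.47 (total $0.97, still need 0.0 mg).
Greedy by cheapest-per-mg is optimal for a single linear constraint, so the minimum cost is $0.97.

$0.97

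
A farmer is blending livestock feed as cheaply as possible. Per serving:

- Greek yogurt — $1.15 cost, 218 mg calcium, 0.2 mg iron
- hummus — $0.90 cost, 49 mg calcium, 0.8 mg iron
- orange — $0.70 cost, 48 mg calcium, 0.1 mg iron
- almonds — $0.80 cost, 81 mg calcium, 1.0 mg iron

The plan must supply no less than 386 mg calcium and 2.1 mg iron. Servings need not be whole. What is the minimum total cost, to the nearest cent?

Compare the cost at each extreme point of the feasible region.
Greek yogurt only: max(386/218, 2.1/0.2) = 10.5 servings → $12.07.
hummus only: max(386/49, 2.1/0.8) = 7.878 servings → $7.09.
orange only: max(386/48, 2.1/0.1) = 21 servings → $14.70.
almonds only: max(386/81, 2.1/1.0) = 4.765 servings → $3.81.
Greek yogurt + hummus with both tight: 1.251 servings and 2.312 servings → $3.52.
Greek yogurt + orange with both targets exact would need a negative amount; discard.
Greek yogurt + almonds with both tight: 1.07 servings and 1.886 servings → $2.74.
hummus + orange with both tight: 1.857 servings and 6.146 servings → $5.97.
hummus + almonds with both targets exact would need a negative amount; discard.
orange + almonds with both tight: 5.411 servings and 1.559 servings → $5.03.
So the least-cost plan costs $2.74.

$2.74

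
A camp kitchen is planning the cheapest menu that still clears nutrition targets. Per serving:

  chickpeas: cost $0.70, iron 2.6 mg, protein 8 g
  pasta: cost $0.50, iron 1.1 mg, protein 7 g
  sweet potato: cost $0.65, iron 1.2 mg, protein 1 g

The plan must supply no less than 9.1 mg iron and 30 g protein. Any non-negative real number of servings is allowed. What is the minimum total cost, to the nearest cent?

This is a tiny linear program; its minimum lies at a vertex of the feasible set. List the vertices and price them.
chickpeas only: max(9.1/2.6, 30/8) = 3.75 servings → $2.62.
pasta only: max(9.1/1.1, 30/7) = 8.273 servings → $4.14.
sweet potato only: max(9.1/1.2, 30/1) = 30 servings → $19.50.
chickpeas + pasta with both tight: 3.266 servings and 0.5532 servings → $2.56.
chickpeas + sweet potato: the both-tight solution has a negative serving — not a feasible corner.
pasta + sweet potato with both tight: 3.685 servings and 4.205 servings → $4.58.
Cheapest feasible corner: $2.56.

$2.56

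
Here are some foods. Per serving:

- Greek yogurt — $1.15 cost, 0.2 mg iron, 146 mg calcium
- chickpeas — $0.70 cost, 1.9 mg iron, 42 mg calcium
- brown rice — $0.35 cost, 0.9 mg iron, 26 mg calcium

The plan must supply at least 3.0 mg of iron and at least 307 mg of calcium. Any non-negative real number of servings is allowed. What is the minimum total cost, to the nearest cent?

The cheapest plan sits at a corner of the feasible region — with two constraints it uses at most two foods.
Greek yogurt only: max(3.0/0.2, 307/146) = 15 servings → $17.25.
chickpeas only: max(3.0/1.9, 307/42) = 7.31 servings → $5.12.
brown rice only: max(3.0/0.9, 307/26) = 11.81 servings → $4.13.
Greek yogurt + chickpeas with both tight: 1.7 servings and 1.4 servings → $2.94.
Greek yogurt + brown rice with both tight: 1.571 servings and 2.984 servings → $2.85.
chickpeas + brown rice with both targets exact would need a negative amount; discard.
So the least-cost plan costs $2.85.

$2.85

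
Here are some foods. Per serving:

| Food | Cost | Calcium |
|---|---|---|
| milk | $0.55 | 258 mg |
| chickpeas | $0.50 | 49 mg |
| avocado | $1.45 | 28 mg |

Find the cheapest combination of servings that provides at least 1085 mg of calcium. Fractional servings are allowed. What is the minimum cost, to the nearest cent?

Cost per mg of calcium: milk $0.0021, chickpeas $0.0102, avocado $0.0518.
With no serving limits, use only milk: 1085 mg / 258 mg = 4.205 servings × $0.55 = $2.31.

$2.31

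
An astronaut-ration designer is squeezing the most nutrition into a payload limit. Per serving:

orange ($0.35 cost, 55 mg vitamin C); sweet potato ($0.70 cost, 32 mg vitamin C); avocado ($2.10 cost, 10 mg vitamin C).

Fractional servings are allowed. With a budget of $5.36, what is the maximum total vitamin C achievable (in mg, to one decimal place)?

842.3 mg

Vitamin C per dollar: orange 157.1, sweet potato 45.71, avocado 4.762.
With no serving limits, spend the whole cost allowance on orange: $5.36 / $0.35 × 55 mg = 842.3 mg.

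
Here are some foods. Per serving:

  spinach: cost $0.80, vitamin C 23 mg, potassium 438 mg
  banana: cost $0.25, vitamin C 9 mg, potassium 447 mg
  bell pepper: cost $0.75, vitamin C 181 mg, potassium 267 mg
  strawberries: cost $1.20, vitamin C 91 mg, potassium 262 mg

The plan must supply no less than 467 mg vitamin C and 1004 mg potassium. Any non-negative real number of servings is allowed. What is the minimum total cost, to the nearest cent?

$2.09

This is a tiny linear program; its minimum lies at a vertex of the feasible set. List the vertices and price them.
spinach only: max(467/23, 1004/438) = 20.3 servings → $16.24.
banana only: max(467/9, 1004/447) = 51.89 servings → $12.97.
bell pepper only: max(467/181, 1004/267) = 3.76 servings → $2.82.
strawberries only: max(467/91, 1004/262) = 5.132 servings → $6.16.
spinach + banana: the both-tight solution has a negative serving — not a feasible corner.
spinach + bell pepper with both tight: 0.7798 servings and 2.481 servings → $2.48.
spinach + strawberries: the both-tight solution has a negative serving — not a feasible corner.
banana + bell pepper with both tight: 0.7265 servings and 2.544 servings → $2.09.
banana + strawberries with both targets exact would need a negative amount; discard.
bell pepper + strawberries with both tight: 1.34 servings and 2.466 servings → $3.96.
So the least-cost plan costs $2.09.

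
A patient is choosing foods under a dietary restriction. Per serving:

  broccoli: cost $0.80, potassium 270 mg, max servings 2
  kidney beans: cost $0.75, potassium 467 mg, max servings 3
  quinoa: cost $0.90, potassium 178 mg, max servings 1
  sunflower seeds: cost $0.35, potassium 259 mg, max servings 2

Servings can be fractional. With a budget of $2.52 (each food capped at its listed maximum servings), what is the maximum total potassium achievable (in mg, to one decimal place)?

Potassium per dollar: sunflower seeds 740, kidney beans 622.7, broccoli 337.5, quinoa 197.8.
Take 2 servings of sunflower seeds: spends $0.70, +518.0 mg potassium (running total 518.0 mg).
Take 2.427 servings of kidney beans: spends $1.82, +1133.3 mg potassium (running total 1651.3 mg).
Greedy by best ratio exhausts the cost allowance optimally: 1651.3 mg.

1651.3 mg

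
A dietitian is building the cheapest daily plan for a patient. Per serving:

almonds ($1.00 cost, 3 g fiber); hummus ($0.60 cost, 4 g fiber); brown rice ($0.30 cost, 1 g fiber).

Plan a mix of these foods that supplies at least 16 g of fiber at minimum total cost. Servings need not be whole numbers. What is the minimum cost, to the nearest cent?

$2.40

Cost per g of fiber: hummus $0.1500, brown rice $0.3000, almonds $0.3333.
With no serving limits, use only hummus: 16 g / 4 g = 4 servings × $0.60 = $2.40.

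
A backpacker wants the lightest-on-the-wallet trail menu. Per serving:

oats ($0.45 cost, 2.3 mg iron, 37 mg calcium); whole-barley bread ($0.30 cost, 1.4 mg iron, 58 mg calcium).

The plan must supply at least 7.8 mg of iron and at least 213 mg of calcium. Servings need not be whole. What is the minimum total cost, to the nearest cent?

For a min-cost LP with two ≥-constraints, a basic feasible solution has at most two positive variables.
oats only: max(7.8/2.3, 213/37) = 5.757 servings → $2.59.
whole-barley bread only: max(7.8/1.4, 213/58) = 5.571 servings → $1.67.
oats + whole-barley bread with both tight: 1.89 servings and 2.467 servings → $1.59.
Cheapest feasible corner: $1.59.

$1.59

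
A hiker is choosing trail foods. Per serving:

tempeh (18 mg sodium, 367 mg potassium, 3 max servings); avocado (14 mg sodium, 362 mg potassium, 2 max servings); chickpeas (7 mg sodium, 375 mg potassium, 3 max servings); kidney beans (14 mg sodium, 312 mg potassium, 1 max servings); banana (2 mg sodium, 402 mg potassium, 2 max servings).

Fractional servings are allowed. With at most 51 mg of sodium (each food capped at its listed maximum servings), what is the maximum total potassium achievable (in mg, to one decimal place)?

2601.3 mg

Potassium per mg sodium: banana 201, chickpeas 53.57, avocado 25.86, kidney beans 22.29, tempeh 20.39.
Take 2 servings of banana: uses 4 mg sodium, +804.0 mg potassium (running total 804.0 mg).
Take 3 servings of chickpeas: uses 21 mg sodium, +1125.0 mg potassium (running total 1929.0 mg).
Take 1.857 servings of avocado: uses 26 mg sodium, +672.3 mg potassium (running total 2601.3 mg).
Filling greedily by potassium-per-mg sodium is optimal for one linear limit, giving 2601.3 mg.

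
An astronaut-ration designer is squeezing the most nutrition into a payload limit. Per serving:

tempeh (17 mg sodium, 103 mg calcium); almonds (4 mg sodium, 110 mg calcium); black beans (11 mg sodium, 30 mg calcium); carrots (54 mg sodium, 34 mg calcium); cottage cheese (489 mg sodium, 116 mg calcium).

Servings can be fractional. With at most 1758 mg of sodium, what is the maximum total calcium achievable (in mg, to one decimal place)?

48345.0 mg

Calcium per mg sodium: almonds 27.5, tempeh 6.059, black beans 2.727, carrots 0.6296, cottage cheese 0.2372.
With no serving limits, spend the whole sodium allowance on almonds: 1758 mg / 4 mg × 110 mg = 48345.0 mg.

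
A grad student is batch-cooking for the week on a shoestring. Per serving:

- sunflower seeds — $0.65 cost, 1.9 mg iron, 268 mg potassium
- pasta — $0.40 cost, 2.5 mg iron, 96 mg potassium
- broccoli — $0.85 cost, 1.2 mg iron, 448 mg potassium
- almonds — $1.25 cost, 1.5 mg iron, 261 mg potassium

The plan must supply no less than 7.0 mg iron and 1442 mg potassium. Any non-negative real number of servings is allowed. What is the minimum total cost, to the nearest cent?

$3.04

Two binding constraints pin down two serving amounts, so the optimal mix uses at most two foods. The candidates are each food alone (scaled to the tighter of iron/potassium) and each pair with both constraints tight.
sunflower seeds only: max(7.0/1.9, 1442/268) = 5.381 servings → $3.50.
pasta only: max(7.0/2.5, 1442/96) = 15.02 servings → $6.01.
broccoli only: max(7.0/1.2, 1442/448) = 5.833 servings → $4.96.
almonds only: max(7.0/1.5, 1442/261) = 5.525 servings → $6.91.
sunflower seeds + pasta with both targets exact would need a negative amount; discard.
sunflower seeds + broccoli with both tight: 2.654 servings and 1.631 servings → $3.11.
sunflower seeds + almonds with both targets exact would need a negative amount; discard.
pasta + broccoli with both tight: 1.399 servings and 2.919 servings → $3.04.
pasta + almonds: the both-tight solution has a negative serving — not a feasible corner.
broccoli + almonds with both tight: 0.9365 servings and 3.918 servings → $5.69.
The minimum over all feasible corners is $3.04.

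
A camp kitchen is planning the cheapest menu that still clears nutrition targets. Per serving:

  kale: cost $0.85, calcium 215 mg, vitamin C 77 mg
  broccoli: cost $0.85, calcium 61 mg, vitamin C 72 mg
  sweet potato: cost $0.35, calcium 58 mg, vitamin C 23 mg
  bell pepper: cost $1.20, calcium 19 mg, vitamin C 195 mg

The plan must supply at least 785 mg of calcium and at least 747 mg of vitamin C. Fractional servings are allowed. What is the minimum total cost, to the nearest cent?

With two linear requirements the optimum uses one or two foods; enumerate the corners.
kale only: max(785/215, 747/77) = 9.701 servings → $8.25.
broccoli only: max(785/61, 747/72) = 12.87 servings → $10.94.
sweet potato only: max(785/58, 747/23) = 32.48 servings → $11.37.
bell pepper only: max(785/19, 747/195) = 41.32 servings → $49.58.
kale + broccoli with both tight: 1.016 servings and 9.289 servings → $8.76.
kale + sweet potato: intersection lies outside the first quadrant.
kale + bell pepper with both tight: 3.432 servings and 2.475 servings → $5.89.
broccoli + sweet potato with both tight: 9.113 servings and 3.95 servings → $9.13.
broccoli + bell pepper with both targets exact would need a negative amount; discard.
sweet potato + bell pepper with both tight: 12.77 servings and 2.324 servings → $7.26.
So the least-cost plan costs $5.89.

$5.89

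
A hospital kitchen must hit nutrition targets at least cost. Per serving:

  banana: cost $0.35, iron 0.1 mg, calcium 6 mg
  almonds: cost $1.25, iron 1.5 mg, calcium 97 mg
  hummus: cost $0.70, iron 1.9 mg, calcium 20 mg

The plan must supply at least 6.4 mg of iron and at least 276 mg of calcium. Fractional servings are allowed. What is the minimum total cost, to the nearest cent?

$4.15

Compare the cost at each extreme point of the feasible region.
banana only: max(6.4/0.1, 276/6) = 64 servings → $22.40.
almonds only: max(6.4/1.5, 276/97) = 4.267 servings → $5.33.
hummus only: max(6.4/1.9, 276/20) = 13.8 servings → $9.66.
banana + almonds: the both-tight solution has a negative serving — not a feasible corner.
banana + hummus with both tight: 42.17 servings and 1.149 servings → $15.56.
almonds + hummus with both tight: 2.569 servings and 1.34 servings → $4.15.
Cheapest feasible corner: $4.15.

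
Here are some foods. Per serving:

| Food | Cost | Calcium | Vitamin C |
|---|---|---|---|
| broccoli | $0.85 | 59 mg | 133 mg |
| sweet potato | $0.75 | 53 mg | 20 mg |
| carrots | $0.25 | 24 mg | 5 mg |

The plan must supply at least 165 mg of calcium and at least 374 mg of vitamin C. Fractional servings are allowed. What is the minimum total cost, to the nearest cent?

$2.39

Two binding constraints pin down two serving amounts, so the optimal mix uses at most two foods. The candidates are each food alone (scaled to the tighter of calcium/vitamin C) and each pair with both constraints tight.
broccoli only: max(165/59, 374/133) = 2.812 servings → $2.39.
sweet potato only: max(165/53, 374/20) = 18.7 servings → $14.03.
carrots only: max(165/24, 374/5) = 74.8 servings → $18.70.
broccoli + sweet potato: intersection lies outside the first quadrant.
broccoli + carrots: the both-tight solution has a negative serving — not a feasible corner.
sweet potato + carrots with both targets exact would need a negative amount; discard.
Cheapest feasible corner: $2.39.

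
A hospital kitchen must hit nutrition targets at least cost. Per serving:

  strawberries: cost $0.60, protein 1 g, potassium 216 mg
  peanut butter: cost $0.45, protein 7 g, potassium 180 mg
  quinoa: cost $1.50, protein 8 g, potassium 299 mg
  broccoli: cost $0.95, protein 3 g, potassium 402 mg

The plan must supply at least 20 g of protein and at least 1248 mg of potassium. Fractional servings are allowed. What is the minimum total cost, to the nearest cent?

Check every corner: each single food scaled to meet both minima, and each pair solved so both constraints bind.
strawberries only: max(20/1, 1248/216) = 20 servings → $12.00.
peanut butter only: max(20/7, 1248/180) = 6.933 servings → $3.12.
quinoa only: max(20/8, 1248/299) = 4.174 servings → $6.26.
broccoli only: max(20/3, 1248/402) = 6.667 servings → $6.33.
strawberries + peanut butter with both tight: 3.856 servings and 2.306 servings → $3.35.
strawberries + quinoa with both tight: 2.802 servings and 2.15 servings → $4.91.
strawberries + broccoli with both targets exact would need a negative amount; discard.
peanut butter + quinoa: the both-tight solution has a negative serving — not a feasible corner.
peanut butter + broccoli with both tight: 1.889 servings and 2.259 servings → $3.00.
quinoa + broccoli with both tight: 1.853 servings and 1.727 servings → $4.42.
So the least-cost plan costs $3.00.

$3.00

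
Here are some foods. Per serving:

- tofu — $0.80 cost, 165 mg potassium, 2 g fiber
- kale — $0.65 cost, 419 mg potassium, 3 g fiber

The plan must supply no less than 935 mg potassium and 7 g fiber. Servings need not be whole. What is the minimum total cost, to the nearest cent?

An LP optimum is at a vertex; with two nutrient constraints at most two foods are used. Check each candidate.
tofu only: max(935/165, 7/2) = 5.667 servings → $4.53.
kale only: max(935/419, 7/3) = 2.333 servings → $1.52.
tofu + kale with both tight: 0.3732 servings and 2.085 servings → $1.65.
Cheapest feasible corner: $1.52.

$1.52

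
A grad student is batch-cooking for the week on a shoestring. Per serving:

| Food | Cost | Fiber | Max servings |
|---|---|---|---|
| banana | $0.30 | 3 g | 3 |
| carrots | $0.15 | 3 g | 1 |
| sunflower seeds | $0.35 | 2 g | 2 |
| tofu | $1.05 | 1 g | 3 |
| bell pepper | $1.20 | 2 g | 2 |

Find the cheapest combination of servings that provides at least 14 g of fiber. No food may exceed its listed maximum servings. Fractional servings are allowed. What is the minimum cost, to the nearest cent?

Cost per g of fiber: carrots $0.0500, banana $0.1000, sunflower seeds $0.1750, bell pepper $0.6000, tofu $1.0500.
Take 1 serving of carrots: +3.0 g fiber for $0.15 (total $0.15, still need 11.0 g).
Take 3 servings of banana: +9.0 g fiber for $0.90 (total $1.05, still need 2.0 g).
Take 1 serving of sunflower seeds: +2.0 g fiber for $0.35 (total $1.40, still need 0.0 g).
Filling from the cheapest source first is optimal under one linear minimum: $1.40.

$1.40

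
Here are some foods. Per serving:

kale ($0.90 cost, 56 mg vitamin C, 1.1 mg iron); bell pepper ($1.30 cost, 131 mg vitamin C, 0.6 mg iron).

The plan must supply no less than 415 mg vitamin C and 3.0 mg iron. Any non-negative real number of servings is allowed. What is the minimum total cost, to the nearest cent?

For a min-cost LP with two ≥-constraints, a basic feasible solution has at most two positive variables.
kale only: max(415/56, 3.0/1.1) = 7.411 servings → $6.67.
bell pepper only: max(415/131, 3.0/0.6) = 5 servings → $6.50.
kale + bell pepper with both tight: 1.303 servings and 2.611 servings → $4.57.
Cheapest feasible corner: $4.57.

$4.57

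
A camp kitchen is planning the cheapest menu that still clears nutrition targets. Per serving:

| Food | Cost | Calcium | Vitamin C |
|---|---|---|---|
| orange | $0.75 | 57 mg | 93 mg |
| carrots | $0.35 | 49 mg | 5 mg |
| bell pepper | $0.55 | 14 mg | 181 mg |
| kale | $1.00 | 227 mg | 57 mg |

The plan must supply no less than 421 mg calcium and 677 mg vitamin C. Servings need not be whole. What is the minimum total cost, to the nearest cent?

An LP optimum is at a vertex; with two nutrient constraints at most two foods are used. Check each candidate.
orange only: max(421/57, 677/93) = 7.386 servings → $5.54.
carrots only: max(421/49, 677/5) = 135.4 servings → $47.39.
bell pepper only: max(421/14, 677/181) = 30.07 servings → $16.54.
kale only: max(421/227, 677/57) = 11.88 servings → $11.88.
orange + carrots with both tight: 7.272 servings and 0.132 servings → $5.50.
orange + bell pepper: intersection lies outside the first quadrant.
orange + kale with both tight: 7.26 servings and 0.03158 servings → $5.48.
carrots + bell pepper with both tight: 7.583 servings and 3.531 servings → $4.60.
carrots + kale: the both-tight solution has a negative serving — not a feasible corner.
bell pepper + kale with both tight: 3.219 servings and 1.656 servings → $3.43.
Cheapest feasible corner: $3.43.

$3.43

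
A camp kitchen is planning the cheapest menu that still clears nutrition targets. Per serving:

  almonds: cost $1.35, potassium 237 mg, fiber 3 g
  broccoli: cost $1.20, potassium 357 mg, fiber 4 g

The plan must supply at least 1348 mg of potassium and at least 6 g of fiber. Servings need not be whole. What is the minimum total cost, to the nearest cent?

$4.53

Compare the cost at each extreme point of the feasible region.
almonds only: max(1348/237, 6/3) = 5.688 servings → $7.68.
broccoli only: max(1348/357, 6/4) = 3.776 servings → $4.53.
almonds + broccoli with both targets exact would need a negative amount; discard.
The minimum over all feasible corners is $4.53.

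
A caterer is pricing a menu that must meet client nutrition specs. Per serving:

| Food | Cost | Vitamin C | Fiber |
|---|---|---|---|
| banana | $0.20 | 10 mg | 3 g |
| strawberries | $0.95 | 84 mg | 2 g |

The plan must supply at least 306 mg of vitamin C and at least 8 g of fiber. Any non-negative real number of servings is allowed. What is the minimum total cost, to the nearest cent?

An LP optimum is at a vertex; with two nutrient constraints at most two foods are used. Check each candidate.
banana only: max(306/10, 8/3) = 30.6 servings → $6.12.
strawberries only: max(306/84, 8/2) = 4 servings → $3.80.
banana + strawberries with both tight: 0.2586 servings and 3.612 servings → $3.48.
The minimum over all feasible corners is $3.48.

$3.48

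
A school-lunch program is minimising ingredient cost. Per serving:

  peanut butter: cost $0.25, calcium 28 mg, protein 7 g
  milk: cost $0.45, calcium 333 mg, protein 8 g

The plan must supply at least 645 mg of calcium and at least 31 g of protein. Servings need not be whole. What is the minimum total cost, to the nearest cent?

$1.39

peanut butter only: max(645/28, 31/7) = 23.04 servings → $5.76.
milk only: max(645/333, 31/8) = 3.875 servings → $1.74.
peanut butter + milk with both tight: 2.45 servings and 1.731 servings → $1.39.
The minimum over all feasible corners is $1.39.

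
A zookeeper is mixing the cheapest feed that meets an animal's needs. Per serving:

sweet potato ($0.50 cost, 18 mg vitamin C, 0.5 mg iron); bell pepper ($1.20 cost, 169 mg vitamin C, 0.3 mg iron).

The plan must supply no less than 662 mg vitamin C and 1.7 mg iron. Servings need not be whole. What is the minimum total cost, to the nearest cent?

Check every corner: each single food scaled to meet both minima, and each pair solved so both constraints bind.
sweet potato only: max(662/18, 1.7/0.5) = 36.78 servings → $18.39.
bell pepper only: max(662/169, 1.7/0.3) = 5.667 servings → $6.80.
sweet potato + bell pepper with both tight: 1.121 servings and 3.798 servings → $5.12.
The minimum over all feasible corners is $5.12.

$5.12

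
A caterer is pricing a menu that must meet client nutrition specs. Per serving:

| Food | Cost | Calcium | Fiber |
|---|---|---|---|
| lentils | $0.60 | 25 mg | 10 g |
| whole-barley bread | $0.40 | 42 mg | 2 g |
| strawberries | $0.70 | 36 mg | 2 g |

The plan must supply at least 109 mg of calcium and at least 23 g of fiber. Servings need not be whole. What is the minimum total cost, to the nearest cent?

Compare the cost at each extreme point of the feasible region.
lentils only: max(109/25, 23/10) = 4.36 servings → $2.62.
whole-barley bread only: max(109/42, 23/2) = 11.5 servings → $4.60.
strawberries only: max(109/36, 23/2) = 11.5 servings → $8.05.
lentils + whole-barley bread with both tight: 2.022 servings and 1.392 servings → $1.77.
lentils + strawberries with both tight: 1.968 servings and 1.661 servings → $2.34.
whole-barley bread + strawberries: the both-tight solution has a negative serving — not a feasible corner.
The minimum over all feasible corners is $1.77.

$1.77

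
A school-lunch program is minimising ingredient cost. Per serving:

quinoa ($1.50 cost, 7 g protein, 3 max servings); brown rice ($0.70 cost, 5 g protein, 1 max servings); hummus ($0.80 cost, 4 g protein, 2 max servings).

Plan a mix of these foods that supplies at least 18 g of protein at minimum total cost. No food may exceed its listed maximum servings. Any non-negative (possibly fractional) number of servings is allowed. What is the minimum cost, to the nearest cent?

Cost per g of protein: brown rice $0.1400, hummus $0.2000, quinoa $0.2143.
Take 1 serving of brown rice: +5.0 g protein for $0.70 (total $0.70, still need 13.0 g).
Take 2 servings of hummus: +8.0 g protein for $1.60 (total $2.30, still need 5.0 g).
Take 0.7143 servings of quinoa: +5.0 g protein for $1.07 (total $3.37, still need 0.0 g).
Filling from the cheapest source first is optimal under one linear minimum: $3.37.

$3.37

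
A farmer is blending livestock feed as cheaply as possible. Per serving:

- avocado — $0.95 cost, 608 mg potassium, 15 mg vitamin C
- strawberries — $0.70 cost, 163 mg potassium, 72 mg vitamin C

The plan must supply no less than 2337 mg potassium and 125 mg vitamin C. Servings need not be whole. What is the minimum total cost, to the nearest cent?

Check every corner: each single food scaled to meet both minima, and each pair solved so both constraints bind.
avocado only: max(2337/608, 125/15) = 8.333 servings → $7.92.
strawberries only: max(2337/163, 125/72) = 14.34 servings → $10.04.
avocado + strawberries with both tight: 3.578 servings and 0.9907 servings → $4.09.
So the least-cost plan costs $4.09.

$4.09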